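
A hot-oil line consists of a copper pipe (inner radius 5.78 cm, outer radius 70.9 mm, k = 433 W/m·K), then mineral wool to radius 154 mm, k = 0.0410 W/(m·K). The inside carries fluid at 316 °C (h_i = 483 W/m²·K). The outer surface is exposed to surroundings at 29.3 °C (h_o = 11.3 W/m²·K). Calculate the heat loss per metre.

Q' = 92.2 W/m

Resistance network (inner→outer):
  R'_conv,in = 1/(2πr h) = 1/(2π·0.0578·483) = 0.005701 m·K/W
  R'_copper = ln(0.0709/0.0578)/(2πk) = 0.2043/(2π·433) = 7.509×10^-5 m·K/W
  R'_mineral wool = ln(0.154/0.0709)/(2πk) = 0.7757/(2π·0.0410) = 3.011 m·K/W
  R'_conv,out = 1/(2πr h) = 1/(2π·0.154·11.3) = 0.09146 m·K/W
ΣR = 0.005701 + 7.509×10^-5 + 3.011 + 0.09146 = 3.108 m·K/W
Q' = ΔT/ΣR = (316 °C − 29.3 °C)/3.108 = 92.2 W/m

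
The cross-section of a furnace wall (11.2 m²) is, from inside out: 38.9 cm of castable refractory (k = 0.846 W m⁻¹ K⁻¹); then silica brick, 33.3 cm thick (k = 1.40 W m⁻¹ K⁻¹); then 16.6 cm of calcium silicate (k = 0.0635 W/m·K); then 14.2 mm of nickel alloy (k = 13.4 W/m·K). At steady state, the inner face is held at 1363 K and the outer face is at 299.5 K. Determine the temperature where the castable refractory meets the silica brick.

Resistance network (inner→outer):
  R_castable refractory = L/(kA) = 0.389/(0.846·11.2) = 0.04105 K/W
  R_silica brick = L/(kA) = 0.333/(1.40·11.2) = 0.02124 K/W
  R_calcium silicate = L/(kA) = 0.166/(0.0635·11.2) = 0.2334 K/W
  R_nickel alloy = L/(kA) = 0.0142/(13.4·11.2) = 9.462×10^-5 K/W
ΣR = 0.04105 + 0.02124 + 0.2334 + 9.462×10^-5 = 0.2958 K/W
Q = ΔT/ΣR = (1363 K − 299.5 K)/0.2958 = 3595 W
From the inner boundary to the castable refractory/silica brick interface, ΣR_partial = 0.04105 K/W.
T_interface = T_in − Q·ΣR_partial = 1363 K − (3595)(0.04105) = 1215 K

T = 1215 K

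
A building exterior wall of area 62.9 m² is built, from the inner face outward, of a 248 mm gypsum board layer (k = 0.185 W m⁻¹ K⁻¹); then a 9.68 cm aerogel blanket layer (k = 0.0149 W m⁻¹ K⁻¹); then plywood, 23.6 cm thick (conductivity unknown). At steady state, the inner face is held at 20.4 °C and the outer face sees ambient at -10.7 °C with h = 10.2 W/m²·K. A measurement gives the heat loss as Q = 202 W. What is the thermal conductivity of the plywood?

ΣR = ΔT/Q = |20.4 − -10.7|/202 = 0.1540 K/W
Known resistances:
  R_gypsum board = L/(kA) = 0.248/(0.185·62.9) = 0.02131 K/W
  R_aerogel blanket = L/(kA) = 0.0968/(0.0149·62.9) = 0.1033 K/W
  R_conv,out = 1/(hA) = 1/(10.2·62.9) = 0.001559 K/W
R_plywood = ΣR − ΣR_known = 0.1540 − 0.1262 = 0.02780 K/W
L/(kA) = 0.02780 ⇒ k = 0.236/(0.02780·62.9) = 0.135 W/m·K

k = 0.135 W/m·K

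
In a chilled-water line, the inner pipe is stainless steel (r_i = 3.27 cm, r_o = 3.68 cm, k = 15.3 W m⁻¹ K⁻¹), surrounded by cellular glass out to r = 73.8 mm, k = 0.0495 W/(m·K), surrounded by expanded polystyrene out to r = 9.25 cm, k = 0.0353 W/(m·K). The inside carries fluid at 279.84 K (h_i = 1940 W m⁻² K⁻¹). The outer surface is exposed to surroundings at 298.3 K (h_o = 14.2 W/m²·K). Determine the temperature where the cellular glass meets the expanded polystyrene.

T = 292.1 K

Resistance network (inner→outer):
  R'_conv,in = 1/(2πr h) = 1/(2π·0.0327·1940) = 0.002509 m·K/W
  R'_stainless steel = ln(0.0368/0.0327)/(2πk) = 0.1181/(2π·15.3) = 0.001229 m·K/W
  R'_cellular glass = ln(0.0738/0.0368)/(2πk) = 0.6959/(2π·0.0495) = 2.237 m·K/W
  R'_expanded polystyrene = ln(0.0925/0.0738)/(2πk) = 0.2258/(2π·0.0353) = 1.018 m·K/W
  R'_conv,out = 1/(2πr h) = 1/(2π·0.0925·14.2) = 0.1212 m·K/W
ΣR = 0.002509 + 0.001229 + 2.237 + 1.018 + 0.1212 = 3.380 m·K/W
Q' = ΔT/ΣR = (279.84 K − 298.3 K)/3.380 = -5.462 W/m
From the inner boundary to the cellular glass/expanded polystyrene interface, ΣR_partial = 2.241 m·K/W.
T_interface = T_in − Q'·ΣR_partial = 279.84 K − (-5.462)(2.241) = 292.1 K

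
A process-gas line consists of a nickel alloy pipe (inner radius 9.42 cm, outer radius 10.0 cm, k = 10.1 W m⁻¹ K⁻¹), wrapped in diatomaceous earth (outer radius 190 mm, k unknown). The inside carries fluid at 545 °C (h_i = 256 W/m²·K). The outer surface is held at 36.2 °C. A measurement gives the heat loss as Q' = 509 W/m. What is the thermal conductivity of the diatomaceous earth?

ΣR = ΔT/Q' = |545 − 36.2|/509 = 0.9996 m·K/W
Known resistances:
  R'_conv,in = 1/(2πr h) = 1/(2π·0.0942·256) = 0.006600 m·K/W
  R'_nickel alloy = ln(0.100/0.0942)/(2πk) = 0.05975/(2π·10.1) = 9.415×10^-4 m·K/W
R_diatomaceous earth = ΣR − ΣR_known = 0.9996 − 0.007541 = 0.9921 m·K/W
ln(r₂/r₁)/(2πk) = 0.9921 ⇒ k = 0.6419/(2π·0.9921) = 0.103 W/m·K

k = 0.103 W/m·K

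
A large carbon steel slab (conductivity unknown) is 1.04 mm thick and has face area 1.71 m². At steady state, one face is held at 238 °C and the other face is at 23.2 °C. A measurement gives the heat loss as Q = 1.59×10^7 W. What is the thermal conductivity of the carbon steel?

ΣR = ΔT/Q = |238 − 23.2|/1.59×10^7 = 1.351×10^-5 K/W
L/(kA) = 1.351×10^-5 ⇒ k = 0.00104/(1.351×10^-5·1.71) = 45.0 W/m·K

k = 45.0 W/m·K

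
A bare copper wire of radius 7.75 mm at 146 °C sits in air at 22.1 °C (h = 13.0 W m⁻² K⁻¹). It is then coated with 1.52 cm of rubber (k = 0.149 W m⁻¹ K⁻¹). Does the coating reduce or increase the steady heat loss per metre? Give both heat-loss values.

Critical radius for a cylinder: r_cr = k/h = 0.0115 m = 1.15 cm.
Outer radius after coating: r₂ = 0.00775 + 0.0152 = 0.02295 m.
r₁ < r_cr < r₂: heat loss rises to a maximum at r_cr then falls. Whether the coating helps depends on whether Q(r₂) has dropped back below Q(r₁).
Bare: R = 1/(2πr₁h) = 1.580 m·K/W; Q = 123.9/1.580 = 78.4 W/m.
Coated: R = R_cond + R_conv = 1.693 m·K/W; Q = 123.9/1.693 = 73.2 W/m.

reduces: 78.4 → 73.2 W/m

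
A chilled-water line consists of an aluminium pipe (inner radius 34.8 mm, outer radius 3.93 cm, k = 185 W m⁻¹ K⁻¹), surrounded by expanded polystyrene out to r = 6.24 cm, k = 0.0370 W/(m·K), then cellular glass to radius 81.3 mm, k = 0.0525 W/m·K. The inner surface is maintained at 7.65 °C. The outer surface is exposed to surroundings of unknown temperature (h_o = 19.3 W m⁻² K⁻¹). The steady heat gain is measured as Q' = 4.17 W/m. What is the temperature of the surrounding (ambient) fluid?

T_out = 19.7 °C

Series resistances:
  R'_aluminium = ln(0.0393/0.0348)/(2πk) = 0.1216/(2π·185) = 1.046×10^-4 m·K/W
  R'_expanded polystyrene = ln(0.0624/0.0393)/(2πk) = 0.4623/(2π·0.0370) = 1.989 m·K/W
  R'_cellular glass = ln(0.0813/0.0624)/(2πk) = 0.2646/(2π·0.0525) = 0.8021 m·K/W
  R'_conv,out = 1/(2πr h) = 1/(2π·0.0813·19.3) = 0.1014 m·K/W
ΣR = 2.892 m·K/W
ΔT = Q'·ΣR = 4.17 × 2.892 = 12.06 K
Heat flows inward, so T_out = T_in + ΔT = 7.65 + 12.06 = 19.7 °C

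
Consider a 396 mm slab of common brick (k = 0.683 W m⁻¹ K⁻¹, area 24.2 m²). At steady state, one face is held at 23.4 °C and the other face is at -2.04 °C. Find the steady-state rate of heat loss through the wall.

Q = 1060 W

Q = kA·ΔT/L = 0.683 × 24.2 × |23.4 °C − -2.04 °C| / 0.396 = 1060 W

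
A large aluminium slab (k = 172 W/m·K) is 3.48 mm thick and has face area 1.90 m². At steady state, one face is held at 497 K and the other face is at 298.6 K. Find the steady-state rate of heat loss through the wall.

Q = kA·ΔT/L = 172 × 1.90 × |497 K − 298.6 K| / 0.00348 = 1.86×10^7 W

Q = 1.86×10^7 W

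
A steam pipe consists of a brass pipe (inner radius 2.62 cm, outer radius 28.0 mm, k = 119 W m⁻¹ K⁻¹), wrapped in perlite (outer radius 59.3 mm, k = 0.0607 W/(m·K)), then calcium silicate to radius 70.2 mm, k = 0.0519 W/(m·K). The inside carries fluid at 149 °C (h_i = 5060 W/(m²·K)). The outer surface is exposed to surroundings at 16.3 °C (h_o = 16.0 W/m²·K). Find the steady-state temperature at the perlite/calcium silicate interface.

T = 49.6 °C

Resistance network (inner→outer):
  R'_conv,in = 1/(2πr h) = 1/(2π·0.0262·5060) = 0.001201 m·K/W
  R'_brass = ln(0.0280/0.0262)/(2πk) = 0.06645/(2π·119) = 8.887×10^-5 m·K/W
  R'_perlite = ln(0.0593/0.0280)/(2πk) = 0.7504/(2π·0.0607) = 1.968 m·K/W
  R'_calcium silicate = ln(0.0702/0.0593)/(2πk) = 0.1687/(2π·0.0519) = 0.5174 m·K/W
  R'_conv,out = 1/(2πr h) = 1/(2π·0.0702·16.0) = 0.1417 m·K/W
ΣR = 0.001201 + 8.887×10^-5 + 1.968 + 0.5174 + 0.1417 = 2.628 m·K/W
Q' = ΔT/ΣR = (149 °C − 16.3 °C)/2.628 = 50.49 W/m
From the inner boundary to the perlite/calcium silicate interface, ΣR_partial = 1.969 m·K/W.
T_interface = T_in − Q'·ΣR_partial = 149 °C − (50.49)(1.969) = 49.6 °C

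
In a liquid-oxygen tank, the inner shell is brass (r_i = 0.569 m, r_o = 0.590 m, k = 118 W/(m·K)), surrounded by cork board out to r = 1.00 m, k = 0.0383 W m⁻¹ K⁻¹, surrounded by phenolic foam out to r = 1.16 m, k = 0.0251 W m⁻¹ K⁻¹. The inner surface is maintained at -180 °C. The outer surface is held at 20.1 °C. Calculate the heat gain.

Series thermal resistances, inner to outer:
  R_brass = (1/0.569 − 1/0.590)/(4πk) = 0.06255/(4π·118) = 4.219×10^-5 K/W
  R_cork board = (1/0.590 − 1/1.00)/(4πk) = 0.6949/(4π·0.0383) = 1.444 K/W
  R_phenolic foam = (1/1.00 − 1/1.16)/(4πk) = 0.1379/(4π·0.0251) = 0.4373 K/W
ΣR = 4.219×10^-5 + 1.444 + 0.4373 = 1.881 K/W
Q = ΔT/ΣR = (-180 °C − 20.1 °C)/1.881 = -106 W
(Negative Q ⇒ heat flows inward; heat gain = 106 W.)

Q = 106 W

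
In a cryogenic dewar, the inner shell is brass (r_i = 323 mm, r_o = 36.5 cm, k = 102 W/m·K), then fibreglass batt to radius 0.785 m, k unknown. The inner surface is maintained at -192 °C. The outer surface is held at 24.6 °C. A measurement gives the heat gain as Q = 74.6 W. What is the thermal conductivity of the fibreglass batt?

ΣR = ΔT/Q = |-192 − 24.6|/74.6 = 2.903 K/W
Known resistances:
  R_brass = (1/0.323 − 1/0.365)/(4πk) = 0.3562/(4π·102) = 2.779×10^-4 K/W
R_fibreglass batt = ΣR − ΣR_known = 2.903 − 2.779×10^-4 = 2.903 K/W
(1/r₁−1/r₂)/(4πk) = 2.903 ⇒ k = 1.466/(4π·2.903) = 0.0402 W/m·K

k = 0.0402 W/m·K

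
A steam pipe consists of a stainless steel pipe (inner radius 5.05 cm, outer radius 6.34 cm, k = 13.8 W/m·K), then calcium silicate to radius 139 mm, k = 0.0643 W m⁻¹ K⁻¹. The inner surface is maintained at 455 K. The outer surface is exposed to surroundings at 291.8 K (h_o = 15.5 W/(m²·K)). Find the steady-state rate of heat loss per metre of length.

Resistance network (inner→outer):
  R'_stainless steel = ln(0.0634/0.0505)/(2πk) = 0.2275/(2π·13.8) = 0.002624 m·K/W
  R'_calcium silicate = ln(0.139/0.0634)/(2πk) = 0.7850/(2π·0.0643) = 1.943 m·K/W
  R'_conv,out = 1/(2πr h) = 1/(2π·0.139·15.5) = 0.07387 m·K/W
ΣR = 0.002624 + 1.943 + 0.07387 = 2.019 m·K/W
Q' = ΔT/ΣR = (455 K − 291.8 K)/2.019 = 80.8 W/m

Q' = 80.8 W/m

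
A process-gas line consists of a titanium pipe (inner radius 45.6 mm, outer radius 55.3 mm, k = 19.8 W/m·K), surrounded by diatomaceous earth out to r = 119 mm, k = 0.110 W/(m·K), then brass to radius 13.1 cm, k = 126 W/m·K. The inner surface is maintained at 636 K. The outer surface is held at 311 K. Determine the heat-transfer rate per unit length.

Q' = 293 W/m

Series thermal resistances, inner to outer:
  R'_titanium = ln(0.0553/0.0456)/(2πk) = 0.1929/(2π·19.8) = 0.001550 m·K/W
  R'_diatomaceous earth = ln(0.119/0.0553)/(2πk) = 0.7664/(2π·0.110) = 1.109 m·K/W
  R'_brass = ln(0.131/0.119)/(2πk) = 0.09607/(2π·126) = 1.214×10^-4 m·K/W
ΣR = 0.001550 + 1.109 + 1.214×10^-4 = 1.111 m·K/W
Q' = ΔT/ΣR = (636 K − 311 K)/1.111 = 293 W/m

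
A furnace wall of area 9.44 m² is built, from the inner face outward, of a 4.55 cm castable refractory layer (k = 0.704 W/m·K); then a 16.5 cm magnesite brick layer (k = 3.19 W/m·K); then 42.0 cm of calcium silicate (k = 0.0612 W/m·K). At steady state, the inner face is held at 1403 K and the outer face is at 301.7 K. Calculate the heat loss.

Resistance network (inner→outer):
  R_castable refractory = L/(kA) = 0.0455/(0.704·9.44) = 0.006846 K/W
  R_magnesite brick = L/(kA) = 0.165/(3.19·9.44) = 0.005479 K/W
  R_calcium silicate = L/(kA) = 0.420/(0.0612·9.44) = 0.7270 K/W
ΣR = 0.006846 + 0.005479 + 0.7270 = 0.7393 K/W
Q = ΔT/ΣR = (1403 K − 301.7 K)/0.7393 = 1490 W

Q = 1490 W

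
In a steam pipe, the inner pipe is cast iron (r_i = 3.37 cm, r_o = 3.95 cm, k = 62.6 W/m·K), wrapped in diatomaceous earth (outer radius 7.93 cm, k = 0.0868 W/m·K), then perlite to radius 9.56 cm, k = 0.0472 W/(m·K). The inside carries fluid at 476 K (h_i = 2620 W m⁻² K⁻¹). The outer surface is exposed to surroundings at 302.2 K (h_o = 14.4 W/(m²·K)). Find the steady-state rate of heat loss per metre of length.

Resistance network (inner→outer):
  R'_conv,in = 1/(2πr h) = 1/(2π·0.0337·2620) = 0.001803 m·K/W
  R'_cast iron = ln(0.0395/0.0337)/(2πk) = 0.1588/(2π·62.6) = 4.037×10^-4 m·K/W
  R'_diatomaceous earth = ln(0.0793/0.0395)/(2πk) = 0.6969/(2π·0.0868) = 1.278 m·K/W
  R'_perlite = ln(0.0956/0.0793)/(2πk) = 0.1869/(2π·0.0472) = 0.6303 m·K/W
  R'_conv,out = 1/(2πr h) = 1/(2π·0.0956·14.4) = 0.1156 m·K/W
ΣR = 0.001803 + 4.037×10^-4 + 1.278 + 0.6303 + 0.1156 = 2.026 m·K/W
Q' = ΔT/ΣR = (476 K − 302.2 K)/2.026 = 85.8 W/m

Q' = 85.8 W/m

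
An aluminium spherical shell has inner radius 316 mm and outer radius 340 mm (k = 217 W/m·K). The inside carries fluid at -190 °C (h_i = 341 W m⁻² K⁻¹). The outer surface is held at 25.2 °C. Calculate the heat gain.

Treat each layer as a resistance in series:
  R_conv,in = 1/(4πr²h) = 1/(4π·0.316²·341) = 0.002337 K/W
  R_aluminium = (1/0.316 − 1/0.340)/(4πk) = 0.2234/(4π·217) = 8.192×10^-5 K/W
ΣR = 0.002337 + 8.192×10^-5 = 0.002419 K/W
Q = ΔT/ΣR = (-190 °C − 25.2 °C)/0.002419 = -89000 W
(Negative Q ⇒ heat flows inward; heat gain = 89000 W.)

Q = 89.0 kW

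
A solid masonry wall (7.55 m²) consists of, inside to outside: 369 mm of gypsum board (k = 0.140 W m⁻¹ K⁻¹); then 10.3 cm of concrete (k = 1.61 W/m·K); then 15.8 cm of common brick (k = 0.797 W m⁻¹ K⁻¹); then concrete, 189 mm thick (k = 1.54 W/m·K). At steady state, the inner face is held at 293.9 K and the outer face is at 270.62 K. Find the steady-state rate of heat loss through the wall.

Treat each layer as a resistance in series:
  R_gypsum board = L/(kA) = 0.369/(0.140·7.55) = 0.3491 K/W
  R_concrete = L/(kA) = 0.103/(1.61·7.55) = 0.008474 K/W
  R_common brick = L/(kA) = 0.158/(0.797·7.55) = 0.02626 K/W
  R_concrete = L/(kA) = 0.189/(1.54·7.55) = 0.01626 K/W
ΣR = 0.3491 + 0.008474 + 0.02626 + 0.01626 = 0.4001 K/W
Q = ΔT/ΣR = (293.9 K − 270.62 K)/0.4001 = 58.2 W

Q = 58.2 W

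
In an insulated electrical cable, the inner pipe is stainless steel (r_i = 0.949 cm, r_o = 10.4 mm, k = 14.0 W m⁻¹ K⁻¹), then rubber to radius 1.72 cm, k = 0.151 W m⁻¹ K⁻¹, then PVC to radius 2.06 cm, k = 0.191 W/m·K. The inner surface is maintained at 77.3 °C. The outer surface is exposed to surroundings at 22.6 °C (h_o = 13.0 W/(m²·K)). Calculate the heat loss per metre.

Series thermal resistances, inner to outer:
  R'_stainless steel = ln(0.0104/0.00949)/(2πk) = 0.09157/(2π·14.0) = 0.001041 m·K/W
  R'_rubber = ln(0.0172/0.0104)/(2πk) = 0.5031/(2π·0.151) = 0.5303 m·K/W
  R'_PVC = ln(0.0206/0.0172)/(2πk) = 0.1804/(2π·0.191) = 0.1503 m·K/W
  R'_conv,out = 1/(2πr h) = 1/(2π·0.0206·13.0) = 0.5943 m·K/W
ΣR = 0.001041 + 0.5303 + 0.1503 + 0.5943 = 1.276 m·K/W
Q' = ΔT/ΣR = (77.3 °C − 22.6 °C)/1.276 = 42.9 W/m

Q' = 42.9 W/m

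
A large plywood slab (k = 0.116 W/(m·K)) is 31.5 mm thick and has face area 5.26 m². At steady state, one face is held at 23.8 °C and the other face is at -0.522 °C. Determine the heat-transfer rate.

Q = 471 W

Q = kA·ΔT/L = 0.116 × 5.26 × |23.8 °C − -0.522 °C| / 0.0315 = 471 W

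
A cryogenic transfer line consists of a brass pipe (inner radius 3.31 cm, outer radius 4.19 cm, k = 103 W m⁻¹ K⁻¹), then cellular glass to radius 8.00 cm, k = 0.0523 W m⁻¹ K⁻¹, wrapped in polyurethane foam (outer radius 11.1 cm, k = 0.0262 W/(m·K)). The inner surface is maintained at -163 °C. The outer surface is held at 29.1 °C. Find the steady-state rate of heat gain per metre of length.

Q' = 48.5 W/m

Treat each layer as a resistance in series:
  R'_brass = ln(0.0419/0.0331)/(2πk) = 0.2358/(2π·103) = 3.643×10^-4 m·K/W
  R'_cellular glass = ln(0.0800/0.0419)/(2πk) = 0.6467/(2π·0.0523) = 1.968 m·K/W
  R'_polyurethane foam = ln(0.111/0.0800)/(2πk) = 0.3275/(2π·0.0262) = 1.989 m·K/W
ΣR = 3.643×10^-4 + 1.968 + 1.989 = 3.957 m·K/W
Q' = ΔT/ΣR = (-163 °C − 29.1 °C)/3.957 = -48.5 W/m
(Negative Q' ⇒ heat flows inward; heat gain = 48.5 W/m.)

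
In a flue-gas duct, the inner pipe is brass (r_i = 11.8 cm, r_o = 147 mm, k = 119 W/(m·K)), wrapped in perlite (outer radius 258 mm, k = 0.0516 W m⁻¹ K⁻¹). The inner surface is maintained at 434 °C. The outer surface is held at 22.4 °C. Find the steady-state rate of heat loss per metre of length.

Q' = 237 W/m

Treat each layer as a resistance in series:
  R'_brass = ln(0.147/0.118)/(2πk) = 0.2197/(2π·119) = 2.939×10^-4 m·K/W
  R'_perlite = ln(0.258/0.147)/(2πk) = 0.5625/(2π·0.0516) = 1.735 m·K/W
ΣR = 2.939×10^-4 + 1.735 = 1.735 m·K/W
Q' = ΔT/ΣR = (434 °C − 22.4 °C)/1.735 = 237 W/m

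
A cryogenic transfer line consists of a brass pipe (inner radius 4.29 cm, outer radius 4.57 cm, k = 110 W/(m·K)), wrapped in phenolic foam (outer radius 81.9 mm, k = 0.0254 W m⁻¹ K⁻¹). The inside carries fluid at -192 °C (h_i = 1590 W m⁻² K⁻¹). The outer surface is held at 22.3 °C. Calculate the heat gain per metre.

Treat each layer as a resistance in series:
  R'_conv,in = 1/(2πr h) = 1/(2π·0.0429·1590) = 0.002333 m·K/W
  R'_brass = ln(0.0457/0.0429)/(2πk) = 0.06323/(2π·110) = 9.148×10^-5 m·K/W
  R'_phenolic foam = ln(0.0819/0.0457)/(2πk) = 0.5834/(2π·0.0254) = 3.656 m·K/W
ΣR = 0.002333 + 9.148×10^-5 + 3.656 = 3.658 m·K/W
Q' = ΔT/ΣR = (-192 °C − 22.3 °C)/3.658 = -58.6 W/m
(Negative Q' ⇒ heat flows inward; heat gain = 58.6 W/m.)

Q' = 58.6 W/m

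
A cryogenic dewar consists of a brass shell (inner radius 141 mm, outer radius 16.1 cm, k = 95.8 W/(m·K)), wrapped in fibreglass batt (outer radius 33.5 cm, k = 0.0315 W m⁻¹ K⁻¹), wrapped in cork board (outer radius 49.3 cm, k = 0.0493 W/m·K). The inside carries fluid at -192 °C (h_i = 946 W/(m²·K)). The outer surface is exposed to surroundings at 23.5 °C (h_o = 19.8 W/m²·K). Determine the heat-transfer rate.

Series thermal resistances, inner to outer:
  R_conv,in = 1/(4πr²h) = 1/(4π·0.141²·946) = 0.004231 K/W
  R_brass = (1/0.141 − 1/0.161)/(4πk) = 0.8810/(4π·95.8) = 7.318×10^-4 K/W
  R_fibreglass batt = (1/0.161 − 1/0.335)/(4πk) = 3.226/(4π·0.0315) = 8.150 K/W
  R_cork board = (1/0.335 − 1/0.493)/(4πk) = 0.9567/(4π·0.0493) = 1.544 K/W
  R_conv,out = 1/(4πr²h) = 1/(4π·0.493²·19.8) = 0.01654 K/W
ΣR = 0.004231 + 7.318×10^-4 + 8.150 + 1.544 + 0.01654 = 9.716 K/W
Q = ΔT/ΣR = (-192 °C − 23.5 °C)/9.716 = -22.2 W
(Negative Q ⇒ heat flows inward; heat gain = 22.2 W.)

Q = 22.2 W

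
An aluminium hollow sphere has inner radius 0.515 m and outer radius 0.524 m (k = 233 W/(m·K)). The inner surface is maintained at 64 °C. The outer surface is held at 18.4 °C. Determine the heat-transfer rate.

Q = 4.00×10^6 W

Q = 4πk·ΔT/(1/r₁ − 1/r₂) = 4π × 233 × 45.6 / (1/0.515 − 1/0.524) = 4.00×10^6 W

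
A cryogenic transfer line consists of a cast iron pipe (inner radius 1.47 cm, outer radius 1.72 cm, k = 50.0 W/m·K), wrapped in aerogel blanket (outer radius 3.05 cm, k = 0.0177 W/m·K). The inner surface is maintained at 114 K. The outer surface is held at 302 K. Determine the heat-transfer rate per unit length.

Resistance network (inner→outer):
  R'_cast iron = ln(0.0172/0.0147)/(2πk) = 0.1571/(2π·50.0) = 4.999×10^-4 m·K/W
  R'_aerogel blanket = ln(0.0305/0.0172)/(2πk) = 0.5728/(2π·0.0177) = 5.151 m·K/W
ΣR = 4.999×10^-4 + 5.151 = 5.151 m·K/W
Q' = ΔT/ΣR = (114 K − 302 K)/5.151 = -36.5 W/m
(Negative Q' ⇒ heat flows inward; heat gain = 36.5 W/m.)

Q' = 36.5 W/m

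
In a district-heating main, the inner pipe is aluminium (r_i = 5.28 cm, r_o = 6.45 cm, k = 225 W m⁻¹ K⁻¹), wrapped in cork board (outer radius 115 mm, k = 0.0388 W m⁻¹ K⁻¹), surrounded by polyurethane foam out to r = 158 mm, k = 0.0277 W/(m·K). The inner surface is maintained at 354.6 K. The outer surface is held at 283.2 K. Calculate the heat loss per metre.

Treat each layer as a resistance in series:
  R'_aluminium = ln(0.0645/0.0528)/(2πk) = 0.2002/(2π·225) = 1.416×10^-4 m·K/W
  R'_cork board = ln(0.115/0.0645)/(2πk) = 0.5783/(2π·0.0388) = 2.372 m·K/W
  R'_polyurethane foam = ln(0.158/0.115)/(2πk) = 0.3177/(2π·0.0277) = 1.825 m·K/W
ΣR = 1.416×10^-4 + 2.372 + 1.825 = 4.197 m·K/W
Q' = ΔT/ΣR = (354.6 K − 283.2 K)/4.197 = 17.0 W/m

Q' = 17.0 W/m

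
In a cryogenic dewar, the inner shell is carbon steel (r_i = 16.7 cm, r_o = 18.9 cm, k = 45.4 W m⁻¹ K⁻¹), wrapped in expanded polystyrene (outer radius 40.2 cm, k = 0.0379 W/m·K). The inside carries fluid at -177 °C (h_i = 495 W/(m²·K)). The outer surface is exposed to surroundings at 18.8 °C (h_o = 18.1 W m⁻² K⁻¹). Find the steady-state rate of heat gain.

Series thermal resistances, inner to outer:
  R_conv,in = 1/(4πr²h) = 1/(4π·0.167²·495) = 0.005764 K/W
  R_carbon steel = (1/0.167 − 1/0.189)/(4πk) = 0.6970/(4π·45.4) = 0.001222 K/W
  R_expanded polystyrene = (1/0.189 − 1/0.402)/(4πk) = 2.803/(4π·0.0379) = 5.886 K/W
  R_conv,out = 1/(4πr²h) = 1/(4π·0.402²·18.1) = 0.02721 K/W
ΣR = 0.005764 + 0.001222 + 5.886 + 0.02721 = 5.920 K/W
Q = ΔT/ΣR = (-177 °C − 18.8 °C)/5.920 = -33.1 W
(Negative Q ⇒ heat flows inward; heat gain = 33.1 W.)

Q = 33.1 W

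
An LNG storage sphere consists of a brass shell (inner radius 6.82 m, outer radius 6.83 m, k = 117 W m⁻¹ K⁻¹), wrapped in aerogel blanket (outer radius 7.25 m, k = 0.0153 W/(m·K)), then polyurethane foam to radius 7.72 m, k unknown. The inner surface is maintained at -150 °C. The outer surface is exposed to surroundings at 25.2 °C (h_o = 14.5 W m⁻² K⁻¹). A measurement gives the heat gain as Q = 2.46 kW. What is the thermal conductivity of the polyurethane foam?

k = 0.0247 W/m·K

ΣR = ΔT/Q = |-150 − 25.2|/2460 = 0.07122 K/W
Known resistances:
  R_brass = (1/6.82 − 1/6.83)/(4πk) = 2.147×10^-4/(4π·117) = 1.460×10^-7 K/W
  R_aerogel blanket = (1/6.83 − 1/7.25)/(4πk) = 0.008482/(4π·0.0153) = 0.04412 K/W
  R_conv,out = 1/(4πr²h) = 1/(4π·7.72²·14.5) = 9.208×10^-5 K/W
R_polyurethane foam = ΣR − ΣR_known = 0.07122 − 0.04421 = 0.02701 K/W
(1/r₁−1/r₂)/(4πk) = 0.02701 ⇒ k = 0.008397/(4π·0.02701) = 0.0247 W/m·K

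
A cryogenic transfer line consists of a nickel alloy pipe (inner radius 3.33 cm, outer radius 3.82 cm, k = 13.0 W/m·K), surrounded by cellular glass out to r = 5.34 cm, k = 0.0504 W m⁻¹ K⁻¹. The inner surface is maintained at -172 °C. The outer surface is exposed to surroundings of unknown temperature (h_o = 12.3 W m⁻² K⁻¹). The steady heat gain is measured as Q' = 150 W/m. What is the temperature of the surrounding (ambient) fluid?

T_out = 23.3 °C

Series resistances:
  R'_nickel alloy = ln(0.0382/0.0333)/(2πk) = 0.1373/(2π·13.0) = 0.001681 m·K/W
  R'_cellular glass = ln(0.0534/0.0382)/(2πk) = 0.3350/(2π·0.0504) = 1.058 m·K/W
  R'_conv,out = 1/(2πr h) = 1/(2π·0.0534·12.3) = 0.2423 m·K/W
ΣR = 1.302 m·K/W
ΔT = Q'·ΣR = 150 × 1.302 = 195.3 K
Heat flows inward, so T_out = T_in + ΔT = -172 + 195.3 = 23.3 °C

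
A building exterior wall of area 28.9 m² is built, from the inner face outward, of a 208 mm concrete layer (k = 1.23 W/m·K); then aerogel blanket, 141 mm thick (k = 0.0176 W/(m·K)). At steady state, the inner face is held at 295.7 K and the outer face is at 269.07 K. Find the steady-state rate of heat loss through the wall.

Q = 94.1 W

Resistance network (inner→outer):
  R_concrete = L/(kA) = 0.208/(1.23·28.9) = 0.005851 K/W
  R_aerogel blanket = L/(kA) = 0.141/(0.0176·28.9) = 0.2772 K/W
ΣR = 0.005851 + 0.2772 = 0.2831 K/W
Q = ΔT/ΣR = (295.7 K − 269.07 K)/0.2831 = 94.1 W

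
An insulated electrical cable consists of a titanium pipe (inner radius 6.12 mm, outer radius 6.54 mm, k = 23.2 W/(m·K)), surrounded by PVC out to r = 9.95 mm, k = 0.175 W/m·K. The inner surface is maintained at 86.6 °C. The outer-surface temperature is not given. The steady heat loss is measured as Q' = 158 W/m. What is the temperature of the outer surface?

Sum the resistances:
  R'_titanium = ln(0.00654/0.00612)/(2πk) = 0.06638/(2π·23.2) = 4.553×10^-4 m·K/W
  R'_PVC = ln(0.00995/0.00654)/(2πk) = 0.4196/(2π·0.175) = 0.3816 m·K/W
ΣR = 0.3821 m·K/W
ΔT = Q'·ΣR = 158 × 0.3821 = 60.37 K
Heat flows outward, so T_out = T_in − ΔT = 86.6 − 60.37 = 26.2 °C

T_out = 26.2 °C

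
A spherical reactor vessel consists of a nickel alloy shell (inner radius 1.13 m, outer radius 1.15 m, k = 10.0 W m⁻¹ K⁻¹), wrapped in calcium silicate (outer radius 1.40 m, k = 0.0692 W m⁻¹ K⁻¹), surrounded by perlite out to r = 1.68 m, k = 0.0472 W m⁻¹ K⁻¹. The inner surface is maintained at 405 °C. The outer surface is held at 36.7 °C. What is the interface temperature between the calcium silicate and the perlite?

T = 232 °C

Series thermal resistances, inner to outer:
  R_nickel alloy = (1/1.13 − 1/1.15)/(4πk) = 0.01539/(4π·10.0) = 1.225×10^-4 K/W
  R_calcium silicate = (1/1.15 − 1/1.40)/(4πk) = 0.1553/(4π·0.0692) = 0.1786 K/W
  R_perlite = (1/1.40 − 1/1.68)/(4πk) = 0.1190/(4π·0.0472) = 0.2007 K/W
ΣR = 1.225×10^-4 + 0.1786 + 0.2007 = 0.3794 K/W
Q = ΔT/ΣR = (405 °C − 36.7 °C)/0.3794 = 970.7 W
From the inner boundary to the calcium silicate/perlite interface, ΣR_partial = 0.1787 K/W.
T_interface = T_in − Q·ΣR_partial = 405 °C − (970.7)(0.1787) = 232 °C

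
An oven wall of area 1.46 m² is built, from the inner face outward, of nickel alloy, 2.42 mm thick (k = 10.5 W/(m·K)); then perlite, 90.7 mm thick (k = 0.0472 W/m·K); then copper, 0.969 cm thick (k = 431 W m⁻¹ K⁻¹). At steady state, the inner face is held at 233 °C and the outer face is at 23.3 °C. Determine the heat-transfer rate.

Series thermal resistances, inner to outer:
  R_nickel alloy = L/(kA) = 0.00242/(10.5·1.46) = 1.579×10^-4 K/W
  R_perlite = L/(kA) = 0.0907/(0.0472·1.46) = 1.316 K/W
  R_copper = L/(kA) = 0.00969/(431·1.46) = 1.540×10^-5 K/W
ΣR = 1.579×10^-4 + 1.316 + 1.540×10^-5 = 1.316 K/W
Q = ΔT/ΣR = (233 °C − 23.3 °C)/1.316 = 159 W

Q = 159 W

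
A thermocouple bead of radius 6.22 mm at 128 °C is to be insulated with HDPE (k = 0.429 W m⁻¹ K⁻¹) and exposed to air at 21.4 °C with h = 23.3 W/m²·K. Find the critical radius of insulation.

r_cr = 3.68 cm

For a sphere, r_cr = 2k_ins/h = 2·0.429/23.3 = 0.0368 m = 3.68 cm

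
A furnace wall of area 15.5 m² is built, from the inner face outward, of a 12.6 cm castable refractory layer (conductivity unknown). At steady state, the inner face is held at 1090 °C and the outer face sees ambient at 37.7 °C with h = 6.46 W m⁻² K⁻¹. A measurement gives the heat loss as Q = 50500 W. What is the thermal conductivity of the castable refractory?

ΣR = ΔT/Q = |1090 − 37.7|/50500 = 0.02084 K/W
Known resistances:
  R_conv,out = 1/(hA) = 1/(6.46·15.5) = 0.009987 K/W
R_castable refractory = ΣR − ΣR_known = 0.02084 − 0.009987 = 0.01085 K/W
L/(kA) = 0.01085 ⇒ k = 0.126/(0.01085·15.5) = 0.749 W/m·K

k = 0.749 W/m·K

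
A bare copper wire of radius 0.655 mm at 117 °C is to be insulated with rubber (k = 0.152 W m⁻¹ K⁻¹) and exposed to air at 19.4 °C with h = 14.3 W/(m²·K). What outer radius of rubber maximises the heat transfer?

For a cylinder, r_cr = k_ins/h = 0.152/14.3 = 0.0106 m = 1.06 cm

r_cr = 1.06 cm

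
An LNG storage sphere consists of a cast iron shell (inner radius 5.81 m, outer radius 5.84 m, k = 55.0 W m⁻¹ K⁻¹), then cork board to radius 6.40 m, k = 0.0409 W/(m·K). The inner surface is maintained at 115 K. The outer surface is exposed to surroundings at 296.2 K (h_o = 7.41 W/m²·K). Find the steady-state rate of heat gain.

Treat each layer as a resistance in series:
  R_cast iron = (1/5.81 − 1/5.84)/(4πk) = 8.842×10^-4/(4π·55.0) = 1.279×10^-6 K/W
  R_cork board = (1/5.84 − 1/6.40)/(4πk) = 0.01498/(4π·0.0409) = 0.02915 K/W
  R_conv,out = 1/(4πr²h) = 1/(4π·6.40²·7.41) = 2.622×10^-4 K/W
ΣR = 1.279×10^-6 + 0.02915 + 2.622×10^-4 = 0.02941 K/W
Q = ΔT/ΣR = (115 K − 296.2 K)/0.02941 = -6160 W
(Negative Q ⇒ heat flows inward; heat gain = 6160 W.)

Q = 6.16 kW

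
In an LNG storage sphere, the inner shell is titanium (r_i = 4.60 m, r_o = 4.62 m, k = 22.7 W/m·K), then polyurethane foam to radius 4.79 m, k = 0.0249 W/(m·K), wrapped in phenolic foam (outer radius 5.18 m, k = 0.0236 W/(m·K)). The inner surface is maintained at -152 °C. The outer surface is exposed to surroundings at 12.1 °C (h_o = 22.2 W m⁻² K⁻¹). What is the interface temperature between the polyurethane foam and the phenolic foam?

Series thermal resistances, inner to outer:
  R_titanium = (1/4.60 − 1/4.62)/(4πk) = 9.411×10^-4/(4π·22.7) = 3.299×10^-6 K/W
  R_polyurethane foam = (1/4.62 − 1/4.79)/(4πk) = 0.007682/(4π·0.0249) = 0.02455 K/W
  R_phenolic foam = (1/4.79 − 1/5.18)/(4πk) = 0.01572/(4π·0.0236) = 0.05300 K/W
  R_conv,out = 1/(4πr²h) = 1/(4π·5.18²·22.2) = 1.336×10^-4 K/W
ΣR = 3.299×10^-6 + 0.02455 + 0.05300 + 1.336×10^-4 = 0.07769 K/W
Q = ΔT/ΣR = (-152 °C − 12.1 °C)/0.07769 = -2112 W
From the inner boundary to the polyurethane foam/phenolic foam interface, ΣR_partial = 0.02455 K/W.
T_interface = T_in − Q·ΣR_partial = -152 °C − (-2112)(0.02455) = -100 °C

T = -100 °C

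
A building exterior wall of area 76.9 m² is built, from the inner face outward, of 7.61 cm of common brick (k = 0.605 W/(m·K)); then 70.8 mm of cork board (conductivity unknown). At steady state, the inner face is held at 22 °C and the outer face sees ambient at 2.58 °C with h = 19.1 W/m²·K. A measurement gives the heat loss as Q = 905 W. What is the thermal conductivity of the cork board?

k = 0.0481 W/m·K

ΣR = ΔT/Q = |22 − 2.58|/905 = 0.02146 K/W
Known resistances:
  R_common brick = L/(kA) = 0.0761/(0.605·76.9) = 0.001636 K/W
  R_conv,out = 1/(hA) = 1/(19.1·76.9) = 6.808×10^-4 K/W
R_cork board = ΣR − ΣR_known = 0.02146 − 0.002317 = 0.01914 K/W
L/(kA) = 0.01914 ⇒ k = 0.0708/(0.01914·76.9) = 0.0481 W/m·K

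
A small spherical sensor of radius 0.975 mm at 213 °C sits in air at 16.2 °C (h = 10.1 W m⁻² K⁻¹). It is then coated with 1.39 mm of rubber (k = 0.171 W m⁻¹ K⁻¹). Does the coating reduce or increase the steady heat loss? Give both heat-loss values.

increases: 0.0237 → 0.117 W

Critical radius for a sphere: r_cr = 2k/h = 0.0339 m = 3.39 cm.
Outer radius after coating: r₂ = 9.75×10^-4 + 0.00139 = 0.002365 m.
Since r₁ < r_cr and r₂ ≤ r_cr, the coating moves toward the maximum at r_cr — heat loss rises.
Bare: R = 1/(4πr₁²h) = 8288 K/W; Q = 196.8/8288 = 0.0237 W.
Coated: R = R_cond + R_conv = 1689 K/W; Q = 196.8/1689 = 0.117 W.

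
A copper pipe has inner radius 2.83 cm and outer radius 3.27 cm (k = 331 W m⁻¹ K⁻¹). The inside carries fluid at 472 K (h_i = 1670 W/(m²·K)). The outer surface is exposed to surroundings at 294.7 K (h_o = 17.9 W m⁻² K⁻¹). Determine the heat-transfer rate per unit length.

Q' = 644 W/m

Series thermal resistances, inner to outer:
  R'_conv,in = 1/(2πr h) = 1/(2π·0.0283·1670) = 0.003368 m·K/W
  R'_copper = ln(0.0327/0.0283)/(2πk) = 0.1445/(2π·331) = 6.949×10^-5 m·K/W
  R'_conv,out = 1/(2πr h) = 1/(2π·0.0327·17.9) = 0.2719 m·K/W
ΣR = 0.003368 + 6.949×10^-5 + 0.2719 = 0.2753 m·K/W
Q' = ΔT/ΣR = (472 K − 294.7 K)/0.2753 = 644 W/m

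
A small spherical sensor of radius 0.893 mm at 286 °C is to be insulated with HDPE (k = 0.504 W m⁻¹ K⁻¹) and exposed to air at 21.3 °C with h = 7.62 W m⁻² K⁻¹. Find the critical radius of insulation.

For a sphere, r_cr = 2k_ins/h = 2·0.504/7.62 = 0.132 m = 13.2 cm

r_cr = 13.2 cm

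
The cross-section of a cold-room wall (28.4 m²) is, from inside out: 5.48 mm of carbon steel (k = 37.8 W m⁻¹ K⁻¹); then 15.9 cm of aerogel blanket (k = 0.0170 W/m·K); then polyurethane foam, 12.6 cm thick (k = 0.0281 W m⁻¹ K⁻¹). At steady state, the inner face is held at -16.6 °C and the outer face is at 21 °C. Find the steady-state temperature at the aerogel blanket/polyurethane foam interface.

T = 8.82 °C

Series thermal resistances, inner to outer:
  R_carbon steel = L/(kA) = 0.00548/(37.8·28.4) = 5.105×10^-6 K/W
  R_aerogel blanket = L/(kA) = 0.159/(0.0170·28.4) = 0.3293 K/W
  R_polyurethane foam = L/(kA) = 0.126/(0.0281·28.4) = 0.1579 K/W
ΣR = 5.105×10^-6 + 0.3293 + 0.1579 = 0.4872 K/W
Q = ΔT/ΣR = (-16.6 °C − 21 °C)/0.4872 = -77.18 W
From the inner boundary to the aerogel blanket/polyurethane foam interface, ΣR_partial = 0.3293 K/W.
T_interface = T_in − Q·ΣR_partial = -16.6 °C − (-77.18)(0.3293) = 8.82 °C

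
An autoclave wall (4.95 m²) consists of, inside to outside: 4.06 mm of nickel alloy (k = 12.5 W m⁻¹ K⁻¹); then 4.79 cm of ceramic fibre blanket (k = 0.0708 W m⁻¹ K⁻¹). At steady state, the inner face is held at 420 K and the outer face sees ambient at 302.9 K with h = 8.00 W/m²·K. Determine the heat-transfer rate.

Treat each layer as a resistance in series:
  R_nickel alloy = L/(kA) = 0.00406/(12.5·4.95) = 6.562×10^-5 K/W
  R_ceramic fibre blanket = L/(kA) = 0.0479/(0.0708·4.95) = 0.1367 K/W
  R_conv,out = 1/(hA) = 1/(8.00·4.95) = 0.02525 K/W
ΣR = 6.562×10^-5 + 0.1367 + 0.02525 = 0.1620 K/W
Q = ΔT/ΣR = (420 K − 302.9 K)/0.1620 = 723 W

Q = 723 W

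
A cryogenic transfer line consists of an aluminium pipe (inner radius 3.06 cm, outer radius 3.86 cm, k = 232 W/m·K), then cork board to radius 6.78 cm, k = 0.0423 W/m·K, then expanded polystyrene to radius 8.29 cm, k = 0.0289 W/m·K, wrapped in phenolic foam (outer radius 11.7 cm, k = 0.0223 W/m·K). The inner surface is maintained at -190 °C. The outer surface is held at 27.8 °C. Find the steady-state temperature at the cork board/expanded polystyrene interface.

Treat each layer as a resistance in series:
  R'_aluminium = ln(0.0386/0.0306)/(2πk) = 0.2323/(2π·232) = 1.593×10^-4 m·K/W
  R'_cork board = ln(0.0678/0.0386)/(2πk) = 0.5633/(2π·0.0423) = 2.119 m·K/W
  R'_expanded polystyrene = ln(0.0829/0.0678)/(2πk) = 0.2011/(2π·0.0289) = 1.107 m·K/W
  R'_phenolic foam = ln(0.117/0.0829)/(2πk) = 0.3445/(2π·0.0223) = 2.459 m·K/W
ΣR = 1.593×10^-4 + 2.119 + 1.107 + 2.459 = 5.685 m·K/W
Q' = ΔT/ΣR = (-190 °C − 27.8 °C)/5.685 = -38.31 W/m
From the inner boundary to the cork board/expanded polystyrene interface, ΣR_partial = 2.119 m·K/W.
T_interface = T_in − Q'·ΣR_partial = -190 °C − (-38.31)(2.119) = -109 °C

T = -109 °C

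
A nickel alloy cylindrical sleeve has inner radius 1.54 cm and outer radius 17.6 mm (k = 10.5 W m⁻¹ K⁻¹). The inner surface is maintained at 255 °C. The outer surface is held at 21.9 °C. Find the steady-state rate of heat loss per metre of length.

Q' = 2πk·ΔT/ln(r₂/r₁) = 2π × 10.5 × 233.1 / ln(0.0176/0.0154) = 1.15×10^5 W/m

Q' = 115 kW/m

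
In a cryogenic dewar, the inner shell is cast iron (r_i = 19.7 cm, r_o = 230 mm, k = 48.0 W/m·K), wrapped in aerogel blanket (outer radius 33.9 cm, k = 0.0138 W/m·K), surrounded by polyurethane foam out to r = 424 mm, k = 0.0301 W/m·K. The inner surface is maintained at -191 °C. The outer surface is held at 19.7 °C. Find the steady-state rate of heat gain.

Q = 21.9 W

Series thermal resistances, inner to outer:
  R_cast iron = (1/0.197 − 1/0.230)/(4πk) = 0.7283/(4π·48.0) = 0.001207 K/W
  R_aerogel blanket = (1/0.230 − 1/0.339)/(4πk) = 1.398/(4π·0.0138) = 8.061 K/W
  R_polyurethane foam = (1/0.339 − 1/0.424)/(4πk) = 0.5914/(4π·0.0301) = 1.563 K/W
ΣR = 0.001207 + 8.061 + 1.563 = 9.625 K/W
Q = ΔT/ΣR = (-191 °C − 19.7 °C)/9.625 = -21.9 W
(Negative Q ⇒ heat flows inward; heat gain = 21.9 W.)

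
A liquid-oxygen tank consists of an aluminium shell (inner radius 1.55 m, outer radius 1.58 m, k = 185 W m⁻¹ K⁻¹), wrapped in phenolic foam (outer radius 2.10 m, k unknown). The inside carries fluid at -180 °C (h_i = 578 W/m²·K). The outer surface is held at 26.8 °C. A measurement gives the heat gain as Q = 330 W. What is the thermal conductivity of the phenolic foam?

ΣR = ΔT/Q = |-180 − 26.8|/330 = 0.6267 K/W
Known resistances:
  R_conv,in = 1/(4πr²h) = 1/(4π·1.55²·578) = 5.731×10^-5 K/W
  R_aluminium = (1/1.55 − 1/1.58)/(4πk) = 0.01225/(4π·185) = 5.269×10^-6 K/W
R_phenolic foam = ΣR − ΣR_known = 0.6267 − 6.258×10^-5 = 0.6266 K/W
(1/r₁−1/r₂)/(4πk) = 0.6266 ⇒ k = 0.1567/(4π·0.6266) = 0.0199 W/m·K

k = 0.0199 W/m·K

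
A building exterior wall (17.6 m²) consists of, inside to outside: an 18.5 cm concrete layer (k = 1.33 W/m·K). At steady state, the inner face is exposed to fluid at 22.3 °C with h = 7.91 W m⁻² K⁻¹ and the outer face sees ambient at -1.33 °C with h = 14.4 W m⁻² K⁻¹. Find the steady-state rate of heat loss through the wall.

Treat each layer as a resistance in series:
  R_conv,in = 1/(hA) = 1/(7.91·17.6) = 0.007183 K/W
  R_concrete = L/(kA) = 0.185/(1.33·17.6) = 0.007903 K/W
  R_conv,out = 1/(hA) = 1/(14.4·17.6) = 0.003946 K/W
ΣR = 0.007183 + 0.007903 + 0.003946 = 0.01903 K/W
Q = ΔT/ΣR = (22.3 °C − -1.33 °C)/0.01903 = 1240 W

Q = 1240 W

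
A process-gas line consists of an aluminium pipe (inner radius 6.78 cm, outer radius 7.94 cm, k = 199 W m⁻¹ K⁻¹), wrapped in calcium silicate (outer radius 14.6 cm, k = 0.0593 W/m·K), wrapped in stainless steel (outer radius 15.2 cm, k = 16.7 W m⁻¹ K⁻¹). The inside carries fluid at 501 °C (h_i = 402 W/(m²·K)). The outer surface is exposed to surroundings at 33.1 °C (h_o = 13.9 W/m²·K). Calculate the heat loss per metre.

Treat each layer as a resistance in series:
  R'_conv,in = 1/(2πr h) = 1/(2π·0.0678·402) = 0.005839 m·K/W
  R'_aluminium = ln(0.0794/0.0678)/(2πk) = 0.1579/(2π·199) = 1.263×10^-4 m·K/W
  R'_calcium silicate = ln(0.146/0.0794)/(2πk) = 0.6091/(2π·0.0593) = 1.635 m·K/W
  R'_stainless steel = ln(0.152/0.146)/(2πk) = 0.04027/(2π·16.7) = 3.838×10^-4 m·K/W
  R'_conv,out = 1/(2πr h) = 1/(2π·0.152·13.9) = 0.07533 m·K/W
ΣR = 0.005839 + 1.263×10^-4 + 1.635 + 3.838×10^-4 + 0.07533 = 1.717 m·K/W
Q' = ΔT/ΣR = (501 °C − 33.1 °C)/1.717 = 273 W/m

Q' = 273 W/m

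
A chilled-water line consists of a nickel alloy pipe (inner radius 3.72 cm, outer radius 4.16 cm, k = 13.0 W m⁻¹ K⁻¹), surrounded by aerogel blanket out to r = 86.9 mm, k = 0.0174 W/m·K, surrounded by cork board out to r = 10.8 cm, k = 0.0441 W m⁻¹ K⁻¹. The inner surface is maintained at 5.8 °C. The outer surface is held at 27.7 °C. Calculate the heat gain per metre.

Resistance network (inner→outer):
  R'_nickel alloy = ln(0.0416/0.0372)/(2πk) = 0.1118/(2π·13.0) = 0.001369 m·K/W
  R'_aerogel blanket = ln(0.0869/0.0416)/(2πk) = 0.7367/(2π·0.0174) = 6.738 m·K/W
  R'_cork board = ln(0.108/0.0869)/(2πk) = 0.2174/(2π·0.0441) = 0.7845 m·K/W
ΣR = 0.001369 + 6.738 + 0.7845 = 7.524 m·K/W
Q' = ΔT/ΣR = (5.8 °C − 27.7 °C)/7.524 = -2.91 W/m
(Negative Q' ⇒ heat flows inward; heat gain = 2.91 W/m.)

Q' = 2.91 W/m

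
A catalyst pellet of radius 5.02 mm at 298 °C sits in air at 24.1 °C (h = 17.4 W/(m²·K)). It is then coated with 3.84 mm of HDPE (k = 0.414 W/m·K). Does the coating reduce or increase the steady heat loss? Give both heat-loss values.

Critical radius for a sphere: r_cr = 2k/h = 0.0476 m = 4.76 cm.
Outer radius after coating: r₂ = 0.00502 + 0.00384 = 0.00886 m.
Since r₁ < r_cr and r₂ ≤ r_cr, the coating moves toward the maximum at r_cr — heat loss rises.
Bare: R = 1/(4πr₁²h) = 181.5 K/W; Q = 273.9/181.5 = 1.51 W.
Coated: R = R_cond + R_conv = 74.86 K/W; Q = 273.9/74.86 = 3.66 W.

increases: 1.51 → 3.66 W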